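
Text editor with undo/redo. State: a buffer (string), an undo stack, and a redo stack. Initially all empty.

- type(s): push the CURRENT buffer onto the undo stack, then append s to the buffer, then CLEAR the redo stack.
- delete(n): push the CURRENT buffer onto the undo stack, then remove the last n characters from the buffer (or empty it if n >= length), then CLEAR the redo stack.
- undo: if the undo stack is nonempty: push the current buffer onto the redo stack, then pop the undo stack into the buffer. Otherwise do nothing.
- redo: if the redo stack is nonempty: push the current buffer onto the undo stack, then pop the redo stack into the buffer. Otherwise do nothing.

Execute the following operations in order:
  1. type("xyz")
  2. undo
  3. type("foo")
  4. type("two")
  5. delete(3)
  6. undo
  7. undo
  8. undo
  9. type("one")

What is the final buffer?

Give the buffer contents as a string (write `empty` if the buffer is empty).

Answer: one

Derivation:
After op 1 (type): buf='xyz' undo_depth=1 redo_depth=0
After op 2 (undo): buf='(empty)' undo_depth=0 redo_depth=1
After op 3 (type): buf='foo' undo_depth=1 redo_depth=0
After op 4 (type): buf='footwo' undo_depth=2 redo_depth=0
After op 5 (delete): buf='foo' undo_depth=3 redo_depth=0
After op 6 (undo): buf='footwo' undo_depth=2 redo_depth=1
After op 7 (undo): buf='foo' undo_depth=1 redo_depth=2
After op 8 (undo): buf='(empty)' undo_depth=0 redo_depth=3
After op 9 (type): buf='one' undo_depth=1 redo_depth=0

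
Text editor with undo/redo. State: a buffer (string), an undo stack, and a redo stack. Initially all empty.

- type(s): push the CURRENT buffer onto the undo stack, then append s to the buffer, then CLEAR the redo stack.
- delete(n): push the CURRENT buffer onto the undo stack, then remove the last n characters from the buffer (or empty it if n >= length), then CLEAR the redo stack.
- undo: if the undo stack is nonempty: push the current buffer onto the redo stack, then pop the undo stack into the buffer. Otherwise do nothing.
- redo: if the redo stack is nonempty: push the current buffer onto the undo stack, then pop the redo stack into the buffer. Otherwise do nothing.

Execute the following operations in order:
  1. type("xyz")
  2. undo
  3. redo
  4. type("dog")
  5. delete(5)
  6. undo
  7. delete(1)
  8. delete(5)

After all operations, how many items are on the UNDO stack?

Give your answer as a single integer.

Answer: 4

Derivation:
After op 1 (type): buf='xyz' undo_depth=1 redo_depth=0
After op 2 (undo): buf='(empty)' undo_depth=0 redo_depth=1
After op 3 (redo): buf='xyz' undo_depth=1 redo_depth=0
After op 4 (type): buf='xyzdog' undo_depth=2 redo_depth=0
After op 5 (delete): buf='x' undo_depth=3 redo_depth=0
After op 6 (undo): buf='xyzdog' undo_depth=2 redo_depth=1
After op 7 (delete): buf='xyzdo' undo_depth=3 redo_depth=0
After op 8 (delete): buf='(empty)' undo_depth=4 redo_depth=0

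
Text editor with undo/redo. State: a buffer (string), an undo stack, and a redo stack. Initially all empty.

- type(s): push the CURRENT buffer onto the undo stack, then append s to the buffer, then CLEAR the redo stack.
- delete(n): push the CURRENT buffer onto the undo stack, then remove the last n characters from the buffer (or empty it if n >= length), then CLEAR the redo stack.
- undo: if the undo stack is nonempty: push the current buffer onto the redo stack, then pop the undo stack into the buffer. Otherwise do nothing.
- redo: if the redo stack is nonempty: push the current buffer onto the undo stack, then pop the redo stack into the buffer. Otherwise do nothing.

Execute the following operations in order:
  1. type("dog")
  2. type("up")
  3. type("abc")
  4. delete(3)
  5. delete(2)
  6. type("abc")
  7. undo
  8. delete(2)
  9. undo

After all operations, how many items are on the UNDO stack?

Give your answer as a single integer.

Answer: 5

Derivation:
After op 1 (type): buf='dog' undo_depth=1 redo_depth=0
After op 2 (type): buf='dogup' undo_depth=2 redo_depth=0
After op 3 (type): buf='dogupabc' undo_depth=3 redo_depth=0
After op 4 (delete): buf='dogup' undo_depth=4 redo_depth=0
After op 5 (delete): buf='dog' undo_depth=5 redo_depth=0
After op 6 (type): buf='dogabc' undo_depth=6 redo_depth=0
After op 7 (undo): buf='dog' undo_depth=5 redo_depth=1
After op 8 (delete): buf='d' undo_depth=6 redo_depth=0
After op 9 (undo): buf='dog' undo_depth=5 redo_depth=1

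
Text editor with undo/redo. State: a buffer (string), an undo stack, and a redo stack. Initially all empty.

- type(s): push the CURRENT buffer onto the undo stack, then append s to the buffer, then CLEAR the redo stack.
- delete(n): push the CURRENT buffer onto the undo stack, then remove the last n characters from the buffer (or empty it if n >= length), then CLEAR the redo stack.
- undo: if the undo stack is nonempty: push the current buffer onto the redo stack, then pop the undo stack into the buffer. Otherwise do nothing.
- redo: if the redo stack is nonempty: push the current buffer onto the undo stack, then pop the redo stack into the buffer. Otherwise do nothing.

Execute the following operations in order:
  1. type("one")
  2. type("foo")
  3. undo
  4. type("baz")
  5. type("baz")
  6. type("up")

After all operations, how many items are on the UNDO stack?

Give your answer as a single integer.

Answer: 4

Derivation:
After op 1 (type): buf='one' undo_depth=1 redo_depth=0
After op 2 (type): buf='onefoo' undo_depth=2 redo_depth=0
After op 3 (undo): buf='one' undo_depth=1 redo_depth=1
After op 4 (type): buf='onebaz' undo_depth=2 redo_depth=0
After op 5 (type): buf='onebazbaz' undo_depth=3 redo_depth=0
After op 6 (type): buf='onebazbazup' undo_depth=4 redo_depth=0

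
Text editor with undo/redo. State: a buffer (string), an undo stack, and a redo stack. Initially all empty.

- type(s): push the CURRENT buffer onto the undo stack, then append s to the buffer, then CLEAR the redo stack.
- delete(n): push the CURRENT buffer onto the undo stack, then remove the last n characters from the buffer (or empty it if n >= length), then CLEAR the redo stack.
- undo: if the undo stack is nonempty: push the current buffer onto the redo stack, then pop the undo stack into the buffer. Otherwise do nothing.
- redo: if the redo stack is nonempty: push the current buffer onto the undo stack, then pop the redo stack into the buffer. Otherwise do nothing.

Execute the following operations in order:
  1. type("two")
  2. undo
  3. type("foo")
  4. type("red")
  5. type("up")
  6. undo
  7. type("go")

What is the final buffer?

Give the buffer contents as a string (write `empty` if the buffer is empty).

Answer: fooredgo

Derivation:
After op 1 (type): buf='two' undo_depth=1 redo_depth=0
After op 2 (undo): buf='(empty)' undo_depth=0 redo_depth=1
After op 3 (type): buf='foo' undo_depth=1 redo_depth=0
After op 4 (type): buf='foored' undo_depth=2 redo_depth=0
After op 5 (type): buf='fooredup' undo_depth=3 redo_depth=0
After op 6 (undo): buf='foored' undo_depth=2 redo_depth=1
After op 7 (type): buf='fooredgo' undo_depth=3 redo_depth=0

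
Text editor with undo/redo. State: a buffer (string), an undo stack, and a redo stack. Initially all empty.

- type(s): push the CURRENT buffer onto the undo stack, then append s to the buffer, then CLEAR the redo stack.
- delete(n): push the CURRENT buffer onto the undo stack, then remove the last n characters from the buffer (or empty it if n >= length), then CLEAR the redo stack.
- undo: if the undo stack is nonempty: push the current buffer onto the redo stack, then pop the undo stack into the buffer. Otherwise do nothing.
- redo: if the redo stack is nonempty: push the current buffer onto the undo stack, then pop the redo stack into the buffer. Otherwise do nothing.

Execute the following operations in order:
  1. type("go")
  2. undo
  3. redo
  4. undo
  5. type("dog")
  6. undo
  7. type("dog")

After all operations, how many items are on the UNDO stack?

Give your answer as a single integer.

Answer: 1

Derivation:
After op 1 (type): buf='go' undo_depth=1 redo_depth=0
After op 2 (undo): buf='(empty)' undo_depth=0 redo_depth=1
After op 3 (redo): buf='go' undo_depth=1 redo_depth=0
After op 4 (undo): buf='(empty)' undo_depth=0 redo_depth=1
After op 5 (type): buf='dog' undo_depth=1 redo_depth=0
After op 6 (undo): buf='(empty)' undo_depth=0 redo_depth=1
After op 7 (type): buf='dog' undo_depth=1 redo_depth=0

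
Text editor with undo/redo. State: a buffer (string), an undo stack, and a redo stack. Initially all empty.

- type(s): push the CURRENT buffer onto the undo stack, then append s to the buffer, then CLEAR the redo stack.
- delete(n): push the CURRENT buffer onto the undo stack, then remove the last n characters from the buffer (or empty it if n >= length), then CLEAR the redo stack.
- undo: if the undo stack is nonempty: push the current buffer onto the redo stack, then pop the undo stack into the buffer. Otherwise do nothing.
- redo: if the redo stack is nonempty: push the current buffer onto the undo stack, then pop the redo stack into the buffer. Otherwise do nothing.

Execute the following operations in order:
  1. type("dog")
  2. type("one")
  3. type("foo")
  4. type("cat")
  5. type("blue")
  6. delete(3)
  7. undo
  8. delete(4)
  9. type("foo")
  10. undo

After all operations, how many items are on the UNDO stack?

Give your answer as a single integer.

Answer: 6

Derivation:
After op 1 (type): buf='dog' undo_depth=1 redo_depth=0
After op 2 (type): buf='dogone' undo_depth=2 redo_depth=0
After op 3 (type): buf='dogonefoo' undo_depth=3 redo_depth=0
After op 4 (type): buf='dogonefoocat' undo_depth=4 redo_depth=0
After op 5 (type): buf='dogonefoocatblue' undo_depth=5 redo_depth=0
After op 6 (delete): buf='dogonefoocatb' undo_depth=6 redo_depth=0
After op 7 (undo): buf='dogonefoocatblue' undo_depth=5 redo_depth=1
After op 8 (delete): buf='dogonefoocat' undo_depth=6 redo_depth=0
After op 9 (type): buf='dogonefoocatfoo' undo_depth=7 redo_depth=0
After op 10 (undo): buf='dogonefoocat' undo_depth=6 redo_depth=1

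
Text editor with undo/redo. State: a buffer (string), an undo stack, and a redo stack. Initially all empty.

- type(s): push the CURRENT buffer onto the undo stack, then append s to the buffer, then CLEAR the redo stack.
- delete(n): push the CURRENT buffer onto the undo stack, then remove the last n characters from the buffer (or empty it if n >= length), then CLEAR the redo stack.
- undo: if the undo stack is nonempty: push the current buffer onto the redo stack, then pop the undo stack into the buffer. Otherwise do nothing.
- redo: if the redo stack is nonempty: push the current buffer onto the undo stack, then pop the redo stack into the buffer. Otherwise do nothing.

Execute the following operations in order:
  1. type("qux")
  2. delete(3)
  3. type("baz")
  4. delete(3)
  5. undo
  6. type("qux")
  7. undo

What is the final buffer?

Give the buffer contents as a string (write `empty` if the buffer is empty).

Answer: baz

Derivation:
After op 1 (type): buf='qux' undo_depth=1 redo_depth=0
After op 2 (delete): buf='(empty)' undo_depth=2 redo_depth=0
After op 3 (type): buf='baz' undo_depth=3 redo_depth=0
After op 4 (delete): buf='(empty)' undo_depth=4 redo_depth=0
After op 5 (undo): buf='baz' undo_depth=3 redo_depth=1
After op 6 (type): buf='bazqux' undo_depth=4 redo_depth=0
After op 7 (undo): buf='baz' undo_depth=3 redo_depth=1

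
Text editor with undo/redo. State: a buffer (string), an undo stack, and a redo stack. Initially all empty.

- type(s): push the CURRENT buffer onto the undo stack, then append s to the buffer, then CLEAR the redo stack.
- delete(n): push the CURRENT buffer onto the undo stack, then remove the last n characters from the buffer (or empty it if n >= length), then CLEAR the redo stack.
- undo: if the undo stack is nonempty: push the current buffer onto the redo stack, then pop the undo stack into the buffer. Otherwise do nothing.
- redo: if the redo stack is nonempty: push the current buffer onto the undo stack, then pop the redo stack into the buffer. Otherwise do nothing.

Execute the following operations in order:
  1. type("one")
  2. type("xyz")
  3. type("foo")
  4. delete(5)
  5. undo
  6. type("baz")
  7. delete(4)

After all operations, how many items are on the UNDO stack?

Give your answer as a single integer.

After op 1 (type): buf='one' undo_depth=1 redo_depth=0
After op 2 (type): buf='onexyz' undo_depth=2 redo_depth=0
After op 3 (type): buf='onexyzfoo' undo_depth=3 redo_depth=0
After op 4 (delete): buf='onex' undo_depth=4 redo_depth=0
After op 5 (undo): buf='onexyzfoo' undo_depth=3 redo_depth=1
After op 6 (type): buf='onexyzfoobaz' undo_depth=4 redo_depth=0
After op 7 (delete): buf='onexyzfo' undo_depth=5 redo_depth=0

Answer: 5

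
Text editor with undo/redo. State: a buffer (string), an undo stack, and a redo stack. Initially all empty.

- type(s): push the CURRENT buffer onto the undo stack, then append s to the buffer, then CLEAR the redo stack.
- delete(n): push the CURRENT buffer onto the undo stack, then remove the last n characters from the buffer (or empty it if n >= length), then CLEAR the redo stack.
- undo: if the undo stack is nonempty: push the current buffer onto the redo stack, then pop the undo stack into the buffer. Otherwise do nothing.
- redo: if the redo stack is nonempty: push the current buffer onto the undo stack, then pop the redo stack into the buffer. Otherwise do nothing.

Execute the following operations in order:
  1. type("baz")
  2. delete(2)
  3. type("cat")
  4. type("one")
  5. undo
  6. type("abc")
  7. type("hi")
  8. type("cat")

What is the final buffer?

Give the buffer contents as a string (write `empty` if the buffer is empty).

After op 1 (type): buf='baz' undo_depth=1 redo_depth=0
After op 2 (delete): buf='b' undo_depth=2 redo_depth=0
After op 3 (type): buf='bcat' undo_depth=3 redo_depth=0
After op 4 (type): buf='bcatone' undo_depth=4 redo_depth=0
After op 5 (undo): buf='bcat' undo_depth=3 redo_depth=1
After op 6 (type): buf='bcatabc' undo_depth=4 redo_depth=0
After op 7 (type): buf='bcatabchi' undo_depth=5 redo_depth=0
After op 8 (type): buf='bcatabchicat' undo_depth=6 redo_depth=0

Answer: bcatabchicat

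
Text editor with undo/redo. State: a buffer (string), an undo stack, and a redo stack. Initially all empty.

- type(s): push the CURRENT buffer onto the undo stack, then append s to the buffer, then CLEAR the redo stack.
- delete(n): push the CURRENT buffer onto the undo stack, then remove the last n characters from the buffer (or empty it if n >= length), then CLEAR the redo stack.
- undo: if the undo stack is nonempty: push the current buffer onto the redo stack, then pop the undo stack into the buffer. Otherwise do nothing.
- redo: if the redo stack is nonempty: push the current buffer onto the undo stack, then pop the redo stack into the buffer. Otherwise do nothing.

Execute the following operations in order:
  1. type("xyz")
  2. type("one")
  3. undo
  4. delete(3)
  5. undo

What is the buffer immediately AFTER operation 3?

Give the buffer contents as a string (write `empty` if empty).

Answer: xyz

Derivation:
After op 1 (type): buf='xyz' undo_depth=1 redo_depth=0
After op 2 (type): buf='xyzone' undo_depth=2 redo_depth=0
After op 3 (undo): buf='xyz' undo_depth=1 redo_depth=1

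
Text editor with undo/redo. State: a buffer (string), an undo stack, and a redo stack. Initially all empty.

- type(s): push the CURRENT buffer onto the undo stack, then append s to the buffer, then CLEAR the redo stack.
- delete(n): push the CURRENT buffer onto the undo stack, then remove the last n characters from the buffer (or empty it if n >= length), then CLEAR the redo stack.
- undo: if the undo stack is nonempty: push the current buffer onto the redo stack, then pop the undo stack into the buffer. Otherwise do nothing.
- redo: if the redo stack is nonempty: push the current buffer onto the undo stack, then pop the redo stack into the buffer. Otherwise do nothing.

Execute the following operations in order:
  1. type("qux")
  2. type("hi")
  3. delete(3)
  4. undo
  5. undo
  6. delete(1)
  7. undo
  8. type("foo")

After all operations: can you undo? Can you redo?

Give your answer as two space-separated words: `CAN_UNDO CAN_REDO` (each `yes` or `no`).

After op 1 (type): buf='qux' undo_depth=1 redo_depth=0
After op 2 (type): buf='quxhi' undo_depth=2 redo_depth=0
After op 3 (delete): buf='qu' undo_depth=3 redo_depth=0
After op 4 (undo): buf='quxhi' undo_depth=2 redo_depth=1
After op 5 (undo): buf='qux' undo_depth=1 redo_depth=2
After op 6 (delete): buf='qu' undo_depth=2 redo_depth=0
After op 7 (undo): buf='qux' undo_depth=1 redo_depth=1
After op 8 (type): buf='quxfoo' undo_depth=2 redo_depth=0

Answer: yes no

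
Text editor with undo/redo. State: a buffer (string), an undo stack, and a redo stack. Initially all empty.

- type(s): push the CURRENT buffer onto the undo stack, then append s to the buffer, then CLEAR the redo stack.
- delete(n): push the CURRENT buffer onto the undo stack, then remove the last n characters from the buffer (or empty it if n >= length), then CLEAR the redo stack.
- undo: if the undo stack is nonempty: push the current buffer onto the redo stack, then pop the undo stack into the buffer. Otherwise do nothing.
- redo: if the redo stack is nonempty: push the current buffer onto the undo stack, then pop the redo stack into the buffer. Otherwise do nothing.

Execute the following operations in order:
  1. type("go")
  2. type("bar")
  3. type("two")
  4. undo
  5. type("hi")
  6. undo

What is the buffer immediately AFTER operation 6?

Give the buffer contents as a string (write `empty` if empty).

After op 1 (type): buf='go' undo_depth=1 redo_depth=0
After op 2 (type): buf='gobar' undo_depth=2 redo_depth=0
After op 3 (type): buf='gobartwo' undo_depth=3 redo_depth=0
After op 4 (undo): buf='gobar' undo_depth=2 redo_depth=1
After op 5 (type): buf='gobarhi' undo_depth=3 redo_depth=0
After op 6 (undo): buf='gobar' undo_depth=2 redo_depth=1

Answer: gobar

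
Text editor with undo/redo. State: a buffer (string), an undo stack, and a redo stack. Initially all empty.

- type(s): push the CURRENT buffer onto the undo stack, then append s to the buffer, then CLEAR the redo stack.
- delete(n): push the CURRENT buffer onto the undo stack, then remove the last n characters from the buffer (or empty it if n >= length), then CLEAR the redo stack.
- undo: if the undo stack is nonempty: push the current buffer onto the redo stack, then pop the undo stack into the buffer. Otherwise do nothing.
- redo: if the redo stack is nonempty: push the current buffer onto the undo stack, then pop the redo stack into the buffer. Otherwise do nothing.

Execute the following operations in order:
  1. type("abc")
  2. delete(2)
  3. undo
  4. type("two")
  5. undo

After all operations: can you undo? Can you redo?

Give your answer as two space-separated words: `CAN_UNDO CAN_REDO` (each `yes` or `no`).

After op 1 (type): buf='abc' undo_depth=1 redo_depth=0
After op 2 (delete): buf='a' undo_depth=2 redo_depth=0
After op 3 (undo): buf='abc' undo_depth=1 redo_depth=1
After op 4 (type): buf='abctwo' undo_depth=2 redo_depth=0
After op 5 (undo): buf='abc' undo_depth=1 redo_depth=1

Answer: yes yes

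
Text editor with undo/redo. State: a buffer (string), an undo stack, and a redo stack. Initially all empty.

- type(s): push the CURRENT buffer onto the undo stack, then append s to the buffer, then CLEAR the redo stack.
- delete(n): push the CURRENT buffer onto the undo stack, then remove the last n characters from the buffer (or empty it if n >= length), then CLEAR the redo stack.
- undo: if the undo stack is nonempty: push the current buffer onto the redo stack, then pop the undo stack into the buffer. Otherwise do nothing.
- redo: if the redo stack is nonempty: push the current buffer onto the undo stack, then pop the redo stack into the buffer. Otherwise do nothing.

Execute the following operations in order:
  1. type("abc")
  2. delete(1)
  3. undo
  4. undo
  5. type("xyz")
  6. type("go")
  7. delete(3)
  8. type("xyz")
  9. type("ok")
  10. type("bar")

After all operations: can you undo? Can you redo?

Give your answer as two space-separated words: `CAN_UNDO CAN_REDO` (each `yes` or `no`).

After op 1 (type): buf='abc' undo_depth=1 redo_depth=0
After op 2 (delete): buf='ab' undo_depth=2 redo_depth=0
After op 3 (undo): buf='abc' undo_depth=1 redo_depth=1
After op 4 (undo): buf='(empty)' undo_depth=0 redo_depth=2
After op 5 (type): buf='xyz' undo_depth=1 redo_depth=0
After op 6 (type): buf='xyzgo' undo_depth=2 redo_depth=0
After op 7 (delete): buf='xy' undo_depth=3 redo_depth=0
After op 8 (type): buf='xyxyz' undo_depth=4 redo_depth=0
After op 9 (type): buf='xyxyzok' undo_depth=5 redo_depth=0
After op 10 (type): buf='xyxyzokbar' undo_depth=6 redo_depth=0

Answer: yes no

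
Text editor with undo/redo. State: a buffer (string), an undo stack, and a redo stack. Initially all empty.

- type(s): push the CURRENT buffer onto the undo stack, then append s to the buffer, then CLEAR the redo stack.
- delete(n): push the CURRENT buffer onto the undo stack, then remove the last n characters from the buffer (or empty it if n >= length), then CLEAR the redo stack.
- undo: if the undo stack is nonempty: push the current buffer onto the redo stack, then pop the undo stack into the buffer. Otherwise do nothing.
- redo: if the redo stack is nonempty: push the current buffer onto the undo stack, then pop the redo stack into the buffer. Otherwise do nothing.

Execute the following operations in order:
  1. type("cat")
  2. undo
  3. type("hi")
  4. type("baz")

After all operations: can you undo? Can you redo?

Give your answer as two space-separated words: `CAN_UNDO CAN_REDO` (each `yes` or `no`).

After op 1 (type): buf='cat' undo_depth=1 redo_depth=0
After op 2 (undo): buf='(empty)' undo_depth=0 redo_depth=1
After op 3 (type): buf='hi' undo_depth=1 redo_depth=0
After op 4 (type): buf='hibaz' undo_depth=2 redo_depth=0

Answer: yes no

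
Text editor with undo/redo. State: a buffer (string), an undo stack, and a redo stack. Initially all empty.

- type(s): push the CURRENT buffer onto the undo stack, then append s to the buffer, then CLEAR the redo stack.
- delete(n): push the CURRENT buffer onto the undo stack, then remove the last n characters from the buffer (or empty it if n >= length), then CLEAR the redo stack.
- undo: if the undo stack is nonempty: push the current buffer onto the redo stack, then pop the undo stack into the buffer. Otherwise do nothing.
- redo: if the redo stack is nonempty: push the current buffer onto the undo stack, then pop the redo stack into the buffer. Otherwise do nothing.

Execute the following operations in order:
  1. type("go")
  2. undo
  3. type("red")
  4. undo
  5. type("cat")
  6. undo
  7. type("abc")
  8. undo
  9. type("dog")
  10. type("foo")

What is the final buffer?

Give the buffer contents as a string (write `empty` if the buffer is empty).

After op 1 (type): buf='go' undo_depth=1 redo_depth=0
After op 2 (undo): buf='(empty)' undo_depth=0 redo_depth=1
After op 3 (type): buf='red' undo_depth=1 redo_depth=0
After op 4 (undo): buf='(empty)' undo_depth=0 redo_depth=1
After op 5 (type): buf='cat' undo_depth=1 redo_depth=0
After op 6 (undo): buf='(empty)' undo_depth=0 redo_depth=1
After op 7 (type): buf='abc' undo_depth=1 redo_depth=0
After op 8 (undo): buf='(empty)' undo_depth=0 redo_depth=1
After op 9 (type): buf='dog' undo_depth=1 redo_depth=0
After op 10 (type): buf='dogfoo' undo_depth=2 redo_depth=0

Answer: dogfoo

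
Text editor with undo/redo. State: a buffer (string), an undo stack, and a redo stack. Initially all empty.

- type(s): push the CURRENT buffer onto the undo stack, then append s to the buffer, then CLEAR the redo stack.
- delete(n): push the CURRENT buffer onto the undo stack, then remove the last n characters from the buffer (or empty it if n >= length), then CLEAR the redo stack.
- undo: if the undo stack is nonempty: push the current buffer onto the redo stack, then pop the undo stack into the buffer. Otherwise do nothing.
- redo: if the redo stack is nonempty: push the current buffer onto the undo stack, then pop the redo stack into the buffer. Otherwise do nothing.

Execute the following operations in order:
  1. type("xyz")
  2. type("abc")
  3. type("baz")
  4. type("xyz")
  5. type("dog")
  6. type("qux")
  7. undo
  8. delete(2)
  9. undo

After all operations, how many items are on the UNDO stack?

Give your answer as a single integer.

After op 1 (type): buf='xyz' undo_depth=1 redo_depth=0
After op 2 (type): buf='xyzabc' undo_depth=2 redo_depth=0
After op 3 (type): buf='xyzabcbaz' undo_depth=3 redo_depth=0
After op 4 (type): buf='xyzabcbazxyz' undo_depth=4 redo_depth=0
After op 5 (type): buf='xyzabcbazxyzdog' undo_depth=5 redo_depth=0
After op 6 (type): buf='xyzabcbazxyzdogqux' undo_depth=6 redo_depth=0
After op 7 (undo): buf='xyzabcbazxyzdog' undo_depth=5 redo_depth=1
After op 8 (delete): buf='xyzabcbazxyzd' undo_depth=6 redo_depth=0
After op 9 (undo): buf='xyzabcbazxyzdog' undo_depth=5 redo_depth=1

Answer: 5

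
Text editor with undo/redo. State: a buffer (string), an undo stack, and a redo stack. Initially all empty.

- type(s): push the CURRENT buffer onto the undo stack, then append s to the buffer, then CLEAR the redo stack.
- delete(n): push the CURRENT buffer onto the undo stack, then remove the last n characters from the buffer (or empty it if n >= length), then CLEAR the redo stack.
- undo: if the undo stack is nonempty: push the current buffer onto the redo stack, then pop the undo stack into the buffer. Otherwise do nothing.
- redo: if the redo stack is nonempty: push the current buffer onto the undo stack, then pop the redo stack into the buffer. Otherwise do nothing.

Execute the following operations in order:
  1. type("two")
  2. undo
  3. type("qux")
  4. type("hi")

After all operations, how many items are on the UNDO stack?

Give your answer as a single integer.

Answer: 2

Derivation:
After op 1 (type): buf='two' undo_depth=1 redo_depth=0
After op 2 (undo): buf='(empty)' undo_depth=0 redo_depth=1
After op 3 (type): buf='qux' undo_depth=1 redo_depth=0
After op 4 (type): buf='quxhi' undo_depth=2 redo_depth=0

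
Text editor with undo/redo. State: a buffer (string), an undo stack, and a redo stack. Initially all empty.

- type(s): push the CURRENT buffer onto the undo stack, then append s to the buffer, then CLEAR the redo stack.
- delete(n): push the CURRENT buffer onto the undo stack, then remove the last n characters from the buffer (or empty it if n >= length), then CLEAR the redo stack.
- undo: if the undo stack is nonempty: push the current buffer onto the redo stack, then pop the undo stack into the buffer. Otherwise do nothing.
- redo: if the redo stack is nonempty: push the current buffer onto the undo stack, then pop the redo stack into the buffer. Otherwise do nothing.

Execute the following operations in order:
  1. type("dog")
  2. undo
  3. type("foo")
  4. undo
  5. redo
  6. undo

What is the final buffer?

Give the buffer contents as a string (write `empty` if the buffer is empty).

After op 1 (type): buf='dog' undo_depth=1 redo_depth=0
After op 2 (undo): buf='(empty)' undo_depth=0 redo_depth=1
After op 3 (type): buf='foo' undo_depth=1 redo_depth=0
After op 4 (undo): buf='(empty)' undo_depth=0 redo_depth=1
After op 5 (redo): buf='foo' undo_depth=1 redo_depth=0
After op 6 (undo): buf='(empty)' undo_depth=0 redo_depth=1

Answer: empty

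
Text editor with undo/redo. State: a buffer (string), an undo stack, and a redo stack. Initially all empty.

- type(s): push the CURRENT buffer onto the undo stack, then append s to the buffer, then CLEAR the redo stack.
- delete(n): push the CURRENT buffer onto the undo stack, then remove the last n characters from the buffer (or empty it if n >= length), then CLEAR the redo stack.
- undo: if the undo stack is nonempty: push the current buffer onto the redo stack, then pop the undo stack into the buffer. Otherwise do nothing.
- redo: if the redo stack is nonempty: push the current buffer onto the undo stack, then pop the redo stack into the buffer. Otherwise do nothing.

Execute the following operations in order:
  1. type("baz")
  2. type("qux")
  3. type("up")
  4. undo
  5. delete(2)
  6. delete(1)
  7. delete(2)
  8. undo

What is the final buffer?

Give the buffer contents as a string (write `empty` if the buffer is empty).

After op 1 (type): buf='baz' undo_depth=1 redo_depth=0
After op 2 (type): buf='bazqux' undo_depth=2 redo_depth=0
After op 3 (type): buf='bazquxup' undo_depth=3 redo_depth=0
After op 4 (undo): buf='bazqux' undo_depth=2 redo_depth=1
After op 5 (delete): buf='bazq' undo_depth=3 redo_depth=0
After op 6 (delete): buf='baz' undo_depth=4 redo_depth=0
After op 7 (delete): buf='b' undo_depth=5 redo_depth=0
After op 8 (undo): buf='baz' undo_depth=4 redo_depth=1

Answer: baz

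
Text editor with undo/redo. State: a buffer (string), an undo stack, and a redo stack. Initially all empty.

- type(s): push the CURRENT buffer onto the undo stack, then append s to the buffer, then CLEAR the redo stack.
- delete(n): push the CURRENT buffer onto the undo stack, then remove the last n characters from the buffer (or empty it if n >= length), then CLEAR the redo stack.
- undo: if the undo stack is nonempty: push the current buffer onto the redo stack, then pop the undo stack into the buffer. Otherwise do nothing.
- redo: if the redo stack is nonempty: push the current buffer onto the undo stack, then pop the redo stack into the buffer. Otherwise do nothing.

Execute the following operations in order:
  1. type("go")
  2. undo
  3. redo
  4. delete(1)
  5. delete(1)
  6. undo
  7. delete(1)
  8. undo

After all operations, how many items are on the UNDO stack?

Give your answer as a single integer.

After op 1 (type): buf='go' undo_depth=1 redo_depth=0
After op 2 (undo): buf='(empty)' undo_depth=0 redo_depth=1
After op 3 (redo): buf='go' undo_depth=1 redo_depth=0
After op 4 (delete): buf='g' undo_depth=2 redo_depth=0
After op 5 (delete): buf='(empty)' undo_depth=3 redo_depth=0
After op 6 (undo): buf='g' undo_depth=2 redo_depth=1
After op 7 (delete): buf='(empty)' undo_depth=3 redo_depth=0
After op 8 (undo): buf='g' undo_depth=2 redo_depth=1

Answer: 2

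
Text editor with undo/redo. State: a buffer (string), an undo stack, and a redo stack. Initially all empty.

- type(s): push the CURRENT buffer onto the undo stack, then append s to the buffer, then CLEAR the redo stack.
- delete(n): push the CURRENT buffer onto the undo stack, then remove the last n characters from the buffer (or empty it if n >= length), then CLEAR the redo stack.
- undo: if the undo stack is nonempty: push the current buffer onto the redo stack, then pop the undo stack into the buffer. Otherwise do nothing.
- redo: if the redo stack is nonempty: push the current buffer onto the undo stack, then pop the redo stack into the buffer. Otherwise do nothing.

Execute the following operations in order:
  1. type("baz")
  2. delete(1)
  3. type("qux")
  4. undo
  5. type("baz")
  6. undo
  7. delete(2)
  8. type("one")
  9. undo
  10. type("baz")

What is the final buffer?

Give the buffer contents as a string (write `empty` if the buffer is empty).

Answer: baz

Derivation:
After op 1 (type): buf='baz' undo_depth=1 redo_depth=0
After op 2 (delete): buf='ba' undo_depth=2 redo_depth=0
After op 3 (type): buf='baqux' undo_depth=3 redo_depth=0
After op 4 (undo): buf='ba' undo_depth=2 redo_depth=1
After op 5 (type): buf='babaz' undo_depth=3 redo_depth=0
After op 6 (undo): buf='ba' undo_depth=2 redo_depth=1
After op 7 (delete): buf='(empty)' undo_depth=3 redo_depth=0
After op 8 (type): buf='one' undo_depth=4 redo_depth=0
After op 9 (undo): buf='(empty)' undo_depth=3 redo_depth=1
After op 10 (type): buf='baz' undo_depth=4 redo_depth=0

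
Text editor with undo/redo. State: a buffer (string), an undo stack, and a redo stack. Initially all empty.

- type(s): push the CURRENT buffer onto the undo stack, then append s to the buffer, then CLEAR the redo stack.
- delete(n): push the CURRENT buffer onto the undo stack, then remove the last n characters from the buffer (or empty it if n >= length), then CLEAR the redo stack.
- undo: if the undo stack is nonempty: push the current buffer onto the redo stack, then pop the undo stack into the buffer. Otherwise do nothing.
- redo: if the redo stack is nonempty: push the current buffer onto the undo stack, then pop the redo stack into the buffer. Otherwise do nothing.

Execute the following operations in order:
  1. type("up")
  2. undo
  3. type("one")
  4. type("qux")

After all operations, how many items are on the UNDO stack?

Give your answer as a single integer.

Answer: 2

Derivation:
After op 1 (type): buf='up' undo_depth=1 redo_depth=0
After op 2 (undo): buf='(empty)' undo_depth=0 redo_depth=1
After op 3 (type): buf='one' undo_depth=1 redo_depth=0
After op 4 (type): buf='onequx' undo_depth=2 redo_depth=0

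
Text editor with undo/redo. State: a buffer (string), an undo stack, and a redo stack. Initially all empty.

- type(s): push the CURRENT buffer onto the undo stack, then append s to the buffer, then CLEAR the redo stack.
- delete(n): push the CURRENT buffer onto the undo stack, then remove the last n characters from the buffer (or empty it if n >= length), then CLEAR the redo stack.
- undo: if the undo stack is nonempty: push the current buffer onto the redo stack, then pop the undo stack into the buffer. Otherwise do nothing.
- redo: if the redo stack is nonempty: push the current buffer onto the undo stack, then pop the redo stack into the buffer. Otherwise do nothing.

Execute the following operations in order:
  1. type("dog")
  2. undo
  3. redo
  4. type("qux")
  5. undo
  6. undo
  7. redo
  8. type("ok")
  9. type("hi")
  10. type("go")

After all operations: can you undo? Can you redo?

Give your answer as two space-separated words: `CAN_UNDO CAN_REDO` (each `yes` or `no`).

Answer: yes no

Derivation:
After op 1 (type): buf='dog' undo_depth=1 redo_depth=0
After op 2 (undo): buf='(empty)' undo_depth=0 redo_depth=1
After op 3 (redo): buf='dog' undo_depth=1 redo_depth=0
After op 4 (type): buf='dogqux' undo_depth=2 redo_depth=0
After op 5 (undo): buf='dog' undo_depth=1 redo_depth=1
After op 6 (undo): buf='(empty)' undo_depth=0 redo_depth=2
After op 7 (redo): buf='dog' undo_depth=1 redo_depth=1
After op 8 (type): buf='dogok' undo_depth=2 redo_depth=0
After op 9 (type): buf='dogokhi' undo_depth=3 redo_depth=0
After op 10 (type): buf='dogokhigo' undo_depth=4 redo_depth=0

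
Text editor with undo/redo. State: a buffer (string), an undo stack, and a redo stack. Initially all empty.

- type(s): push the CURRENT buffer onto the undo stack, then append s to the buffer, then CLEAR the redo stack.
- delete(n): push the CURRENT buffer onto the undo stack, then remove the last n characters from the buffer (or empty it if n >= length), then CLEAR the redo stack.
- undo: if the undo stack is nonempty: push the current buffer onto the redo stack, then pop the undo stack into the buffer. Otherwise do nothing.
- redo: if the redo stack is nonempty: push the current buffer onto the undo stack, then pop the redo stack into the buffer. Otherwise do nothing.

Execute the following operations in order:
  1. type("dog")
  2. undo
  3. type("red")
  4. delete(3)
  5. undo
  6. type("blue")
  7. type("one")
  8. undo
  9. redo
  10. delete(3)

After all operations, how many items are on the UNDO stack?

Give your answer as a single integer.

Answer: 4

Derivation:
After op 1 (type): buf='dog' undo_depth=1 redo_depth=0
After op 2 (undo): buf='(empty)' undo_depth=0 redo_depth=1
After op 3 (type): buf='red' undo_depth=1 redo_depth=0
After op 4 (delete): buf='(empty)' undo_depth=2 redo_depth=0
After op 5 (undo): buf='red' undo_depth=1 redo_depth=1
After op 6 (type): buf='redblue' undo_depth=2 redo_depth=0
After op 7 (type): buf='redblueone' undo_depth=3 redo_depth=0
After op 8 (undo): buf='redblue' undo_depth=2 redo_depth=1
After op 9 (redo): buf='redblueone' undo_depth=3 redo_depth=0
After op 10 (delete): buf='redblue' undo_depth=4 redo_depth=0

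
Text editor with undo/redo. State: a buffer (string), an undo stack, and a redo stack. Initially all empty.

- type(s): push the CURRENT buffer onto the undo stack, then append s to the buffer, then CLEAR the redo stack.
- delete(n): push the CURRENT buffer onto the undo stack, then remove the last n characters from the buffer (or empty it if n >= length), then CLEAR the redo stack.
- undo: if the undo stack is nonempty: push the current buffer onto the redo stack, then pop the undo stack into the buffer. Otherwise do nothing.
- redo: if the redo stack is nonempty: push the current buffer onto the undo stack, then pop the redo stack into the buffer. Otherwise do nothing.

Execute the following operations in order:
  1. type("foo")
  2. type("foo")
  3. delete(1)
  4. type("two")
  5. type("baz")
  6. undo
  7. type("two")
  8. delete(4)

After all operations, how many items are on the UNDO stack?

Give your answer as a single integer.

After op 1 (type): buf='foo' undo_depth=1 redo_depth=0
After op 2 (type): buf='foofoo' undo_depth=2 redo_depth=0
After op 3 (delete): buf='foofo' undo_depth=3 redo_depth=0
After op 4 (type): buf='foofotwo' undo_depth=4 redo_depth=0
After op 5 (type): buf='foofotwobaz' undo_depth=5 redo_depth=0
After op 6 (undo): buf='foofotwo' undo_depth=4 redo_depth=1
After op 7 (type): buf='foofotwotwo' undo_depth=5 redo_depth=0
After op 8 (delete): buf='foofotw' undo_depth=6 redo_depth=0

Answer: 6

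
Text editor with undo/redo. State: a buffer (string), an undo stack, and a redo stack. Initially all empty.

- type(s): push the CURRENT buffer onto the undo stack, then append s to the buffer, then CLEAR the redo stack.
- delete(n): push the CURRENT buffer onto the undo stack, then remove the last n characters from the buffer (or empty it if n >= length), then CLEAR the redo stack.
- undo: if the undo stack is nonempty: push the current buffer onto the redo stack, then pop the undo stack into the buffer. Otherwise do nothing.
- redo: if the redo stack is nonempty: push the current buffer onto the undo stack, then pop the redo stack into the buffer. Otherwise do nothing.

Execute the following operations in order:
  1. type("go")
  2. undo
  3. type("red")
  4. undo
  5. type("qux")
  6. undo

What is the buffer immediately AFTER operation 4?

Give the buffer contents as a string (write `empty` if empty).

Answer: empty

Derivation:
After op 1 (type): buf='go' undo_depth=1 redo_depth=0
After op 2 (undo): buf='(empty)' undo_depth=0 redo_depth=1
After op 3 (type): buf='red' undo_depth=1 redo_depth=0
After op 4 (undo): buf='(empty)' undo_depth=0 redo_depth=1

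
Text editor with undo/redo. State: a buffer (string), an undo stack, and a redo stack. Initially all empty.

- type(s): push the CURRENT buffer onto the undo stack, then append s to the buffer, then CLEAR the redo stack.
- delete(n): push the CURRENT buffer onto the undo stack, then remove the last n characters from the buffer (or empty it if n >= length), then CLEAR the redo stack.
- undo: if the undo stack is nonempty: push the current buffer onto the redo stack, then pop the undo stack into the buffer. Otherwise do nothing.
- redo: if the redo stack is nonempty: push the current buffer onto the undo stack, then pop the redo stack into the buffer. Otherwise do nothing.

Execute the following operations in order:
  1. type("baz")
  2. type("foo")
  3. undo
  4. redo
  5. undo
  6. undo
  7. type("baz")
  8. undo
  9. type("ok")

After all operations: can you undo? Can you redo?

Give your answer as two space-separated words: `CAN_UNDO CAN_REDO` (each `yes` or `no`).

After op 1 (type): buf='baz' undo_depth=1 redo_depth=0
After op 2 (type): buf='bazfoo' undo_depth=2 redo_depth=0
After op 3 (undo): buf='baz' undo_depth=1 redo_depth=1
After op 4 (redo): buf='bazfoo' undo_depth=2 redo_depth=0
After op 5 (undo): buf='baz' undo_depth=1 redo_depth=1
After op 6 (undo): buf='(empty)' undo_depth=0 redo_depth=2
After op 7 (type): buf='baz' undo_depth=1 redo_depth=0
After op 8 (undo): buf='(empty)' undo_depth=0 redo_depth=1
After op 9 (type): buf='ok' undo_depth=1 redo_depth=0

Answer: yes no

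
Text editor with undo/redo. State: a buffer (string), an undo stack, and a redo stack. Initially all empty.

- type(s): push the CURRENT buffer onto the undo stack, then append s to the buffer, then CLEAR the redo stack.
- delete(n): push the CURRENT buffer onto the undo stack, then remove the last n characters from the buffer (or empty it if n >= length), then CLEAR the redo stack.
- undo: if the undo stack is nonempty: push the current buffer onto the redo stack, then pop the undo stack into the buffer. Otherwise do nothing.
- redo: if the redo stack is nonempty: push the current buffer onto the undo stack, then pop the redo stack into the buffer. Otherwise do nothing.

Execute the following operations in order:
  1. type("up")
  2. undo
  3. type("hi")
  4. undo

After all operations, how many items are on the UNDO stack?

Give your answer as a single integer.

Answer: 0

Derivation:
After op 1 (type): buf='up' undo_depth=1 redo_depth=0
After op 2 (undo): buf='(empty)' undo_depth=0 redo_depth=1
After op 3 (type): buf='hi' undo_depth=1 redo_depth=0
After op 4 (undo): buf='(empty)' undo_depth=0 redo_depth=1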